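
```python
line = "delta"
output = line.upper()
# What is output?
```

Trace:
`line = "delta"` → line = 'delta'
`output = line.upper()` → output = 'DELTA'
So output = 'DELTA'

Answer: 'DELTA'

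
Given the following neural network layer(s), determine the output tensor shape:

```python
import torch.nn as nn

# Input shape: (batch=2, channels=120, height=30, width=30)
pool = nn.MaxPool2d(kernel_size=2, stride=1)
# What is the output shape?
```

Input: (2, 120, 30, 30) -> Output: (2, 120, 29, 29)

Answer: (2, 120, 29, 29)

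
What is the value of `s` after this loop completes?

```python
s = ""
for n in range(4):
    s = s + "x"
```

Repeat 'x' 4 times
`s` takes the values: "" → "x" → "xx" → "xxx" → "xxxx"

Answer: "xxxx"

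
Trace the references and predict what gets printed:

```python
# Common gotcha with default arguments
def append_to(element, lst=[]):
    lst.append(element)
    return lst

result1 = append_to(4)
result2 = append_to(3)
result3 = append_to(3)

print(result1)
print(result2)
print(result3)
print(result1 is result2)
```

Key concept: mutable default argument gotcha.
Step by step:
`result1 = append_to(4)` → result1 = [4]
`result2 = append_to(3)` → result1 = [4, 3] (same object as result2); result2 = [4, 3] (same object as result1)
`result3 = append_to(3)` → result1 = [4, 3, 3] (same object as result2, result3); result2 = [4, 3, 3] (same object as result1, result3); result3 = [4, 3, 3] (same object as result1, result2)
`print(result1)` → prints [4, 3, 3]
`print(result2)` → prints [4, 3, 3]
`print(result3)` → prints [4, 3, 3]
`print(result1 is result2)` → prints True

Answer:
[4, 3, 3]
[4, 3, 3]
[4, 3, 3]
True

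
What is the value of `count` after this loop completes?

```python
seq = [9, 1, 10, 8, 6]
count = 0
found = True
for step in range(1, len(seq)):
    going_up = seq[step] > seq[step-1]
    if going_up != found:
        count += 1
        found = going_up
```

Count direction changes in [9, 1, 10, 8, 6]
`count` takes the values: 0 → 1 → 2 → 3

Answer: 3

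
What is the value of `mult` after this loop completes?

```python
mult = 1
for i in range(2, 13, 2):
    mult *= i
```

Product of even numbers 2 to 12
`mult` takes the values: 1 → 2 → 8 → 48 → 384 → 3840 → 46080

Answer: 46080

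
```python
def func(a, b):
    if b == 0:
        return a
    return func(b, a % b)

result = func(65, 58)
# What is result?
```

func(65, 58) -> func(58, 7) -> func(7, 2) -> func(2, 1) -> func(1, 0) -> 1

Answer: 1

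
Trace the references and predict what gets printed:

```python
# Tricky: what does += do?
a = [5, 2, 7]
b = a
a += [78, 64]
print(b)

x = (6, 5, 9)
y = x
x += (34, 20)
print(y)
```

Key concept: += behavior differs for mutable vs immutable.
Step by step:
`a = [5, 2, 7]` → a = [5, 2, 7]
`b = a` → b = [5, 2, 7] (same object as a)
`a += [78, 64]` → a = [5, 2, 7, 78, 64] (same object as b); b = [5, 2, 7, 78, 64] (same object as a)
`print(b)` → prints [5, 2, 7, 78, 64]
`x = (6, 5, 9)` → x = (6, 5, 9)
`y = x` → y = (6, 5, 9)
`x += (34, 20)` → x = (6, 5, 9, 34, 20)
`print(y)` → prints (6, 5, 9)

Answer:
[5, 2, 7, 78, 64]
(6, 5, 9)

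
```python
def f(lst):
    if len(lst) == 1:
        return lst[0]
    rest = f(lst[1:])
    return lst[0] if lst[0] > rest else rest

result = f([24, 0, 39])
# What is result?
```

Recursive max over [24, 0, 39] = 39

Answer: 39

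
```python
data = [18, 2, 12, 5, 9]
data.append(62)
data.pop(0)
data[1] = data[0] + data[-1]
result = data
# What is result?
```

Trace:
`data = [18, 2, 12, 5, 9]` → data = [18, 2, 12, 5, 9]
`data.append(62)` → data = [18, 2, 12, 5, 9, 62]
`data.pop(0)` → data = [2, 12, 5, 9, 62]
`data[1] = data[0] + data[-1]` → data = [2, 64, 5, 9, 62]
`result = data` → result = [2, 64, 5, 9, 62]
So result = [2, 64, 5, 9, 62]

Answer: [2, 64, 5, 9, 62]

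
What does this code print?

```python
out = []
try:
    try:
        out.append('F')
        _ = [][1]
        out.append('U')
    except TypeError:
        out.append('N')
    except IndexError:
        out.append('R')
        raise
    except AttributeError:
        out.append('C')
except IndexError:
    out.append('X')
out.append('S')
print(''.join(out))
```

Execution trace: 'F' (try body) → 'R' (except IndexError) → 'X' (outer except IndexError) → 'S' (after the try/except). Output: FRXS

Answer: FRXS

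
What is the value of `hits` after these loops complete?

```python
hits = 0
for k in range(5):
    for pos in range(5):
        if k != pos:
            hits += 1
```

5² - 5 (exclude diagonal)
`hits` takes the values: 0 → 1 → 2 → 3 → 4 → 5 → 6 → 7 → 8 → 9 → 10 → 11 → 12 → 13 → 14 → 15 → 16 → 17 → 18 → 19 → 20

Answer: 20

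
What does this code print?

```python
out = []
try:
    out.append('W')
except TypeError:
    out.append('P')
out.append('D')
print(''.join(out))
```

Execution trace: 'W' (try body, no exception) → 'D' (after the try/except). Output: WD

Answer: WD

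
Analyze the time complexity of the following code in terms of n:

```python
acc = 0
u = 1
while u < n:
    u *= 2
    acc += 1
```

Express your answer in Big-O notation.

Each loop level contributes: log n. Multiplying the contributions gives O(log n).

Answer: O(log n)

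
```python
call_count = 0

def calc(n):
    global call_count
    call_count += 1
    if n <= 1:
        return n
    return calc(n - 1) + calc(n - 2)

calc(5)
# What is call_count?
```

Calls(n) = 1 + Calls(n-1) + Calls(n-2); Calls(0)=Calls(1)=1. For n=5 this gives 15.

Answer: 15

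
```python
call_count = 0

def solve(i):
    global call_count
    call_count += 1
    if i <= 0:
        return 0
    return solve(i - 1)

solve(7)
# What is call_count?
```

Linear recursion stepping by 1: 8 calls from i=7 down to ≤0.

Answer: 8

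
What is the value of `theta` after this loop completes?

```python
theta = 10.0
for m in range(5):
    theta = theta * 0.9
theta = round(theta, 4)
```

Exponential decay: 10.0 * 0.9^5
`theta` takes the values: 10.0 → 9.0 → 8.1 → 7.29 → 6.561 → 5.9049

Answer: 5.9049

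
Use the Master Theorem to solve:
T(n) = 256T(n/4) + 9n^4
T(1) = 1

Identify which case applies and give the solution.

a=256, b=4, f(n)=9n^4. log_4(256) = 4. Since c=4 = 4, Case 2 applies: T(n) = Θ(n^log_b(a) · log n) = O(n^4 log n).

Answer: O(n^4 log n) - Case 2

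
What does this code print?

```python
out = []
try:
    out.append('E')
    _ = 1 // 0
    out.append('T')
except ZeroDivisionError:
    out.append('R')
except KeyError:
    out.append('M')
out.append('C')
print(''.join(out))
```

Execution trace: 'E' (try body) → 'R' (except ZeroDivisionError) → 'C' (after the try/except). Output: ERC

Answer: ERC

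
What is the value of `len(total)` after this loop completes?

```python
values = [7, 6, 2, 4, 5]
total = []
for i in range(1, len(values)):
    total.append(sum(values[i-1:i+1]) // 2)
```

Number of 2-element averages
`total` takes the values: [] → [6] → [6, 4] → [6, 4, 3] → [6, 4, 3, 4]
So `len(total)` = 4

Answer: 4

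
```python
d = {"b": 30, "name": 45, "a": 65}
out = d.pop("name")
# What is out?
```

Trace:
`d = {"b": 30, "name": 45, "a": 65}` → d = {'b': 30, 'name': 45, 'a': 65}
`out = d.pop("name")` → d = {'b': 30, 'a': 65}; out = 45
So out = 45

Answer: 45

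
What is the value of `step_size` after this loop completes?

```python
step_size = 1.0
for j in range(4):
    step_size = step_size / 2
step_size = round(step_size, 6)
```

Halving LR 4 times: 1 / 2^4
`step_size` takes the values: 1.0 → 0.5 → 0.25 → 0.125 → 0.0625

Answer: 0.0625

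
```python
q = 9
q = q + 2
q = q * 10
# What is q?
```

Trace:
`q = 9` → q = 9
`q = q + 2` → q = 11
`q = q * 10` → q = 110
So q = 110

Answer: 110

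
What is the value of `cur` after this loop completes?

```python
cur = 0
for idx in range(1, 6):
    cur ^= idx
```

XOR of 1 to 5
`cur` takes the values: 0 → 1 → 3 → 0 → 4 → 1

Answer: 1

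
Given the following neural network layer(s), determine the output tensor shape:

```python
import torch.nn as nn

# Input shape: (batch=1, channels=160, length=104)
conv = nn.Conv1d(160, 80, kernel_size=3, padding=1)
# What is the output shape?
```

Input: (1, 160, 104) -> Output: (1, 80, 104)

Answer: (1, 80, 104)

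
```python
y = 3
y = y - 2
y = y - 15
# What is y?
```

Trace:
`y = 3` → y = 3
`y = y - 2` → y = 1
`y = y - 15` → y = -14
So y = -14

Answer: -14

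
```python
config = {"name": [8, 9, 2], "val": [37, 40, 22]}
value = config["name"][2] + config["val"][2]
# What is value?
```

Trace:
`config = {"name": [8, 9, 2], "val": [37, 40, 22]}` → config = {'name': [8, 9, 2], 'val': [37, 40, 22]}
`value = config["name"][2] + config["val"][2]` → value = 24
So value = 24

Answer: 24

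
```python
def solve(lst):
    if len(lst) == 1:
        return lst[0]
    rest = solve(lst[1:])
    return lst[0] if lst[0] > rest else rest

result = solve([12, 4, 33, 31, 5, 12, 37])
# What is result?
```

Recursive max over [12, 4, 33, 31, 5, 12, 37] = 37

Answer: 37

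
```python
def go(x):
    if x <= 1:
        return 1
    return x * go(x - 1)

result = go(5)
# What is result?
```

go(5) = 5 * 4 * 3 * 2 * 1 = 120

Answer: 120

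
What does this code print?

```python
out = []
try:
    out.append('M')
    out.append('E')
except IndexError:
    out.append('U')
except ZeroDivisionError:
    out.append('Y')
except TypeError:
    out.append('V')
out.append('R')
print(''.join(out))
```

Execution trace: 'M' (try body) → 'E' (try body, no exception) → 'R' (after the try/except). Output: MER

Answer: MER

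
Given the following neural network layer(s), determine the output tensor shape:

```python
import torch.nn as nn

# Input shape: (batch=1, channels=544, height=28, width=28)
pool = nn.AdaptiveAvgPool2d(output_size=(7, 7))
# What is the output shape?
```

Input: (1, 544, 28, 28) -> Output: (1, 544, 7, 7)

Answer: (1, 544, 7, 7)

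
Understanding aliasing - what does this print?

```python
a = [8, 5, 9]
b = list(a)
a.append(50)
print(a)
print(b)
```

Key concept: list() constructor creates copy.
Step by step:
`a = [8, 5, 9]` → a = [8, 5, 9]
`b = list(a)` → b = [8, 5, 9]
`a.append(50)` → a = [8, 5, 9, 50]
`print(a)` → prints [8, 5, 9, 50]
`print(b)` → prints [8, 5, 9]

Answer:
[8, 5, 9, 50]
[8, 5, 9]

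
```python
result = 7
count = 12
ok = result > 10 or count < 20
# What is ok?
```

Trace:
`result = 7` → result = 7
`count = 12` → count = 12
`ok = result > 10 or count < 20` → ok = True
So ok = True

Answer: True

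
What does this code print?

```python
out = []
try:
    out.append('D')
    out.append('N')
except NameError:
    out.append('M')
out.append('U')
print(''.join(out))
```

Execution trace: 'D' (try body) → 'N' (try body, no exception) → 'U' (after the try/except). Output: DNU

Answer: DNU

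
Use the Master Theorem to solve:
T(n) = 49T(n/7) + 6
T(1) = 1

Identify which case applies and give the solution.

a=49, b=7, f(n)=6. log_7(49) = 2. Since c=0 < 2, Case 1 applies: T(n) = Θ(n^log_b(a)) = O(n^2).

Answer: O(n^2) - Case 1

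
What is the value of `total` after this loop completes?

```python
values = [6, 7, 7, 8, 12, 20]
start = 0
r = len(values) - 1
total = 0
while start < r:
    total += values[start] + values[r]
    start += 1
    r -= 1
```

Sum of pairs from ends
`total` takes the values: 0 → 26 → 45 → 60

Answer: 60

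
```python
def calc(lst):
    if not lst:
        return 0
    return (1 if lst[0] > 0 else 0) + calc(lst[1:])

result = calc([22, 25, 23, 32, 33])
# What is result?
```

Count of positive elements in [22, 25, 23, 32, 33] = 5

Answer: 5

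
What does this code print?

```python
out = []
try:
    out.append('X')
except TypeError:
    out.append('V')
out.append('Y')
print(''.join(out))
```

Execution trace: 'X' (try body, no exception) → 'Y' (after the try/except). Output: XY

Answer: XY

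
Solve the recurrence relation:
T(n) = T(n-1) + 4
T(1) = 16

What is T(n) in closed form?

Unrolling: T(n) = T(1) + 4·(n-1) = 16 + 4(n-1) = 4n + 12.

Answer: T(n) = 4n + 12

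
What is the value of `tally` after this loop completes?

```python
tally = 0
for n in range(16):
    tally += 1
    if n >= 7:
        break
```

Loop breaks when n reaches 7, tally is 8
`tally` takes the values: 0 → 1 → 2 → 3 → 4 → 5 → 6 → 7 → 8

Answer: 8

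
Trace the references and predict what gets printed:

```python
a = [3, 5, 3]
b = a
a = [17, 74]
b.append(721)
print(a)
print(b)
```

Key concept: rebinding vs mutation: a is rebound to a new list, b still points at the original.
Step by step:
`a = [3, 5, 3]` → a = [3, 5, 3]
`b = a` → b = [3, 5, 3] (same object as a)
`a = [17, 74]` → a = [17, 74]
`b.append(721)` → b = [3, 5, 3, 721]
`print(a)` → prints [17, 74]
`print(b)` → prints [3, 5, 3, 721]

Answer:
[17, 74]
[3, 5, 3, 721]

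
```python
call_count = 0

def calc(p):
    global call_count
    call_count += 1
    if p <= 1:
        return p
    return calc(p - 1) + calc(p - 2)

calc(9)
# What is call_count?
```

Calls(p) = 1 + Calls(p-1) + Calls(p-2); Calls(0)=Calls(1)=1. For p=9 this gives 109.

Answer: 109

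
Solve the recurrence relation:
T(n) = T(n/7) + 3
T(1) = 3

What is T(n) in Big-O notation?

Each step divides n by 7 and adds 3. After log_7(n) steps we reach T(1)=3. So T(n) = 3·log_7(n) + 3 = O(log n).

Answer: O(log n)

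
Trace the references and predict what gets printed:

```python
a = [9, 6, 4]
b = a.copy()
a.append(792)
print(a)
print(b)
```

Key concept: list.copy() creates independent copy.
Step by step:
`a = [9, 6, 4]` → a = [9, 6, 4]
`b = a.copy()` → b = [9, 6, 4]
`a.append(792)` → a = [9, 6, 4, 792]
`print(a)` → prints [9, 6, 4, 792]
`print(b)` → prints [9, 6, 4]

Answer:
[9, 6, 4, 792]
[9, 6, 4]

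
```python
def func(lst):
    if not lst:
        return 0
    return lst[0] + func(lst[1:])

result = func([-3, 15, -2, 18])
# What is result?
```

(-3) + 15 + (-2) + 18 + 0 = 28

Answer: 28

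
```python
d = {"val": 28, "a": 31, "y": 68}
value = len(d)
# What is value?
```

Trace:
`d = {"val": 28, "a": 31, "y": 68}` → d = {'val': 28, 'a': 31, 'y': 68}
`value = len(d)` → value = 3
So value = 3

Answer: 3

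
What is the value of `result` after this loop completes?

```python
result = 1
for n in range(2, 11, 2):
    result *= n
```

Product of even numbers 2 to 10
`result` takes the values: 1 → 2 → 8 → 48 → 384 → 3840

Answer: 3840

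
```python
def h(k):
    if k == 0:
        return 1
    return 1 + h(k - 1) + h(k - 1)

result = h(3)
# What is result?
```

h(k) = 1 + 2·h(k-1), h(0)=1. Closed form: (1+1)·2^3 - 1 = 15.

Answer: 15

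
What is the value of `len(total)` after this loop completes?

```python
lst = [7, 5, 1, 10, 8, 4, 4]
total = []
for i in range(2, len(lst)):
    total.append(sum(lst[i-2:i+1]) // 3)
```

Number of 3-element averages
`total` takes the values: [] → [4] → [4, 5] → [4, 5, 6] → [4, 5, 6, 7] → [4, 5, 6, 7, 5]
So `len(total)` = 5

Answer: 5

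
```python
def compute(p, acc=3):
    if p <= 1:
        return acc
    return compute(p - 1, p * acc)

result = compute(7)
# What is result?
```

Accumulator trace (n, acc): (7, 3) -> (6, 21) -> (5, 126) -> (4, 630) -> (3, 2520) -> (2, 7560) -> (1, 15120) -> return 15120

Answer: 15120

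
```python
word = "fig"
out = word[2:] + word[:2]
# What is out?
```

Trace:
`word = "fig"` → word = 'fig'
`out = word[2:] + word[:2]` → out = 'gfi'
So out = 'gfi'

Answer: 'gfi'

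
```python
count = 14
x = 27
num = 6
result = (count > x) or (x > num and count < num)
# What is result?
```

Trace:
`count = 14` → count = 14
`x = 27` → x = 27
`num = 6` → num = 6
`result = (count > x) or (x > num and count < num)` → result = False
So result = False

Answer: False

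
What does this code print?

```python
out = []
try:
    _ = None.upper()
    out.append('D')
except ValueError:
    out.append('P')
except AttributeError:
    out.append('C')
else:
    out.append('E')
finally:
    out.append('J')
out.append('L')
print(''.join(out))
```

Execution trace: 'C' (except AttributeError) → 'J' (finally) → 'L' (after the try/except). Output: CJL

Answer: CJL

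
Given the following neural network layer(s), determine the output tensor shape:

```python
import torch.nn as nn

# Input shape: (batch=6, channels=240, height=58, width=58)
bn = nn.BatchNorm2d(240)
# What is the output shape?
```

Input: (6, 240, 58, 58) -> Output: (6, 240, 58, 58)

Answer: (6, 240, 58, 58)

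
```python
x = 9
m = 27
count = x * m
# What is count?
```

Trace:
`x = 9` → x = 9
`m = 27` → m = 27
`count = x * m` → count = 243
So count = 243

Answer: 243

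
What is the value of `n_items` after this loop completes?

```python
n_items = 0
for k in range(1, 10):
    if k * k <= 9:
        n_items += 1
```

Count numbers where k² ≤ 9
`n_items` takes the values: 0 → 1 → 2 → 3

Answer: 3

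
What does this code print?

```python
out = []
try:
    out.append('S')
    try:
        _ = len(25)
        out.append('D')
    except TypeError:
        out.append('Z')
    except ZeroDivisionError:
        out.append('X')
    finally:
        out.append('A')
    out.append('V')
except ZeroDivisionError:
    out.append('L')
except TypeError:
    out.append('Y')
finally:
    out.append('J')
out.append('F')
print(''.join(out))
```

Execution trace: 'S' (try body) → 'Z' (inner except TypeError) → 'A' (inner finally) → 'V' (try body, no exception) → 'J' (finally) → 'F' (after the try/except). Output: SZAVJF

Answer: SZAVJF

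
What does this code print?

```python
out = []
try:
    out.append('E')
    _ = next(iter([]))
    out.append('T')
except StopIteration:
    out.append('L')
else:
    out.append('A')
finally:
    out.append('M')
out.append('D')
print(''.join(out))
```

Execution trace: 'E' (try body) → 'L' (except StopIteration) → 'M' (finally) → 'D' (after the try/except). Output: ELMD

Answer: ELMD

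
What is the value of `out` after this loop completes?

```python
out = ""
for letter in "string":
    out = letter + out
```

Reverse 'string'
`out` takes the values: "" → "s" → "ts" → "rts" → "irts" → "nirts" → "gnirts"

Answer: "gnirts"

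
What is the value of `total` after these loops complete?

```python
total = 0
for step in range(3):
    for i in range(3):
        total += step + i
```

Sum of all step+i for step,i in 3x3
`total` takes the values: 0 → 1 → 3 → 4 → 6 → 9 → 11 → 14 → 18

Answer: 18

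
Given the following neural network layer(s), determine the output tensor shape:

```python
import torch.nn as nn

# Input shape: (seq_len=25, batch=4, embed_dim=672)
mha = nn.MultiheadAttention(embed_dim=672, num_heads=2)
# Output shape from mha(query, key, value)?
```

Input: (25, 4, 672) -> Output: (25, 4, 672)

Answer: (25, 4, 672)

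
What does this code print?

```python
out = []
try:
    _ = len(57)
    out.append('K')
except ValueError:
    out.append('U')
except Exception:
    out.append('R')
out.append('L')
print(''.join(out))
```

Execution trace: 'R' (except Exception) → 'L' (after the try/except). Output: RL

Answer: RL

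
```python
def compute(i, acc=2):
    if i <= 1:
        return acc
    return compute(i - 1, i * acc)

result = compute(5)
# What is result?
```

Accumulator trace (n, acc): (5, 2) -> (4, 10) -> (3, 40) -> (2, 120) -> (1, 240) -> return 240

Answer: 240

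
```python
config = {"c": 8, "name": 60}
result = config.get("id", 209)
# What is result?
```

Trace:
`config = {"c": 8, "name": 60}` → config = {'c': 8, 'name': 60}
`result = config.get("id", 209)` → result = 209
So result = 209

Answer: 209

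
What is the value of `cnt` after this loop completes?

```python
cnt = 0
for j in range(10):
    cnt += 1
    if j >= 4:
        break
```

Loop breaks when j reaches 4, cnt is 5
`cnt` takes the values: 0 → 1 → 2 → 3 → 4 → 5

Answer: 5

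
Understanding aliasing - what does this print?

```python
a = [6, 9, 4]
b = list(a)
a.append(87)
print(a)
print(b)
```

Key concept: list() constructor creates copy.
Step by step:
`a = [6, 9, 4]` → a = [6, 9, 4]
`b = list(a)` → b = [6, 9, 4]
`a.append(87)` → a = [6, 9, 4, 87]
`print(a)` → prints [6, 9, 4, 87]
`print(b)` → prints [6, 9, 4]

Answer:
[6, 9, 4, 87]
[6, 9, 4]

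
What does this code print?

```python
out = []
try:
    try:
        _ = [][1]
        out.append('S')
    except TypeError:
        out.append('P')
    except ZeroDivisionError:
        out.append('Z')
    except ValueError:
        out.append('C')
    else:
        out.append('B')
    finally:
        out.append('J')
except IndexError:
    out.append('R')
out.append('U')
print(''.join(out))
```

Execution trace: 'J' (finally) → 'R' (outer except IndexError) → 'U' (after the try/except). Output: JRU

Answer: JRU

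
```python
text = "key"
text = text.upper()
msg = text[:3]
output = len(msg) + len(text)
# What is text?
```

Trace:
`text = "key"` → text = 'key'
`text = text.upper()` → text = 'KEY'
`msg = text[:3]` → msg = 'KEY'
`output = len(msg) + len(text)` → output = 6
So text = 'KEY'

Answer: 'KEY'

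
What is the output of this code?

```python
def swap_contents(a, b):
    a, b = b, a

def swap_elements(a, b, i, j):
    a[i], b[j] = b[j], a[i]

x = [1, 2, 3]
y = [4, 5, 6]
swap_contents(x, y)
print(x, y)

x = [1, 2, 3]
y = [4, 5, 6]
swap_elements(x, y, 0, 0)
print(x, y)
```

Key concept: parameter rebinding vs mutation.
Step by step:
`x = [1, 2, 3]` → x = [1, 2, 3]
`y = [4, 5, 6]` → y = [4, 5, 6]
`swap_contents(x, y)` → no visible change to tracked variables
`print(x, y)` → prints [1, 2, 3] [4, 5, 6]
`x = [1, 2, 3]` → x = [1, 2, 3]
`y = [4, 5, 6]` → y = [4, 5, 6]
`swap_elements(x, y, 0, 0)` → x = [4, 2, 3]; y = [1, 5, 6]
`print(x, y)` → prints [4, 2, 3] [1, 5, 6]

Answer:
[1, 2, 3] [4, 5, 6]
[4, 2, 3] [1, 5, 6]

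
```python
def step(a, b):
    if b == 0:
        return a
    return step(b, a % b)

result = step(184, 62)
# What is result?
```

step(184, 62) -> step(62, 60) -> step(60, 2) -> step(2, 0) -> 2

Answer: 2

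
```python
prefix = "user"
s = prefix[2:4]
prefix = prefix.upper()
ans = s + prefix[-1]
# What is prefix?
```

Trace:
`prefix = "user"` → prefix = 'user'
`s = prefix[2:4]` → s = 'er'
`prefix = prefix.upper()` → prefix = 'USER'
`ans = s + prefix[-1]` → ans = 'erR'
So prefix = 'USER'

Answer: 'USER'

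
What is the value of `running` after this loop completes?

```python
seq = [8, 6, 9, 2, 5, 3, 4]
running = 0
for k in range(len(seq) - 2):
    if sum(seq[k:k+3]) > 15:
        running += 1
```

Count windows with sum > 15
`running` takes the values: 0 → 1 → 2 → 3

Answer: 3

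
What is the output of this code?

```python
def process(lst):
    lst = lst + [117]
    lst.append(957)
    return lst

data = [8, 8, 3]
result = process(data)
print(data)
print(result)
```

Key concept: rebinding parameter vs mutation.
Step by step:
`data = [8, 8, 3]` → data = [8, 8, 3]
`result = process(data)` → result = [8, 8, 3, 117, 957]
`print(data)` → prints [8, 8, 3]
`print(result)` → prints [8, 8, 3, 117, 957]

Answer:
[8, 8, 3]
[8, 8, 3, 117, 957]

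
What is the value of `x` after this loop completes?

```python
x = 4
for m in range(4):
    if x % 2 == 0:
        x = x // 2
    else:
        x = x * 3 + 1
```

Collatz-style transformation from 4
`x` takes the values: 4 → 2 → 1 → 4 → 2

Answer: 2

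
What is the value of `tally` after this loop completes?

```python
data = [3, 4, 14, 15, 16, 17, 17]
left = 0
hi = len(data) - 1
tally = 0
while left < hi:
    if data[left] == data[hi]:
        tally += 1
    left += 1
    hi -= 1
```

Count matching pairs from ends
`tally` takes the values: 0

Answer: 0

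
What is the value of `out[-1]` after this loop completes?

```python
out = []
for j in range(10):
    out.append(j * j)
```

Last element of squares 0 to 9
`out` takes the values: [] → [0] → [0, 1] → [0, 1, 4] → [0, 1, 4, 9] → [0, 1, 4, 9, 16] → [0, 1, 4, 9, 16, 25] → [0, 1, 4, 9, 16, 25, 36] → [0, 1, 4, 9, 16, 25, 36, 49] → [0, 1, 4, 9, 16, 25, 36, 49, 64] → [0, 1, 4, 9, 16, 25, 36, 49, 64, 81]
So `out[-1]` = 81

Answer: 81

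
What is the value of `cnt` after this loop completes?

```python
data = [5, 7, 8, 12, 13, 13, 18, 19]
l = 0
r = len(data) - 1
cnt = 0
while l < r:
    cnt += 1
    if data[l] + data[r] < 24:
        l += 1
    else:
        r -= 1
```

Steps to find pair summing to 24
`cnt` takes the values: 0 → 1 → 2 → 3 → 4 → 5 → 6 → 7

Answer: 7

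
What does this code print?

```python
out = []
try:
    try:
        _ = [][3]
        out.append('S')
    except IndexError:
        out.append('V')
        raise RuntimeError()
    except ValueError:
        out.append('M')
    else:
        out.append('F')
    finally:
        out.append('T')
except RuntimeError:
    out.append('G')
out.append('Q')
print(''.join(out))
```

Execution trace: 'V' (inner except IndexError) → 'T' (inner finally) → 'G' (outer except RuntimeError) → 'Q' (after the try/except). Output: VTGQ

Answer: VTGQ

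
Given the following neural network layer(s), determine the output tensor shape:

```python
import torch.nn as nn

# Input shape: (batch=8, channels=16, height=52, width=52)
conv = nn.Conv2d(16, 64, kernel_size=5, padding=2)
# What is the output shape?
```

Input: (8, 16, 52, 52) -> Output: (8, 64, 52, 52)

Answer: (8, 64, 52, 52)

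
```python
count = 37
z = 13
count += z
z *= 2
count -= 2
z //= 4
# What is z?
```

Trace:
`count = 37` → count = 37
`z = 13` → z = 13
`count += z` → count = 50
`z *= 2` → z = 26
`count -= 2` → count = 48
`z //= 4` → z = 6
So z = 6

Answer: 6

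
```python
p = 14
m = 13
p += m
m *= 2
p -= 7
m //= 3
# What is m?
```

Trace:
`p = 14` → p = 14
`m = 13` → m = 13
`p += m` → p = 27
`m *= 2` → m = 26
`p -= 7` → p = 20
`m //= 3` → m = 8
So m = 8

Answer: 8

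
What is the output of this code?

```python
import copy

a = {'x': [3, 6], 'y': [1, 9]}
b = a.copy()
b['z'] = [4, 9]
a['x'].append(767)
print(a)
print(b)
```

Key concept: shallow copy of dict with mutable values.
Step by step:
`a = {'x': [3, 6], 'y': [1, 9]}` → a = {'x': [3, 6], 'y': [1, 9]}
`b = a.copy()` → b = {'x': [3, 6], 'y': [1, 9]}
`b['z'] = [4, 9]` → b = {'x': [3, 6], 'y': [1, 9], 'z': [4, 9]}
`a['x'].append(767)` → a = {'x': [3, 6, 767], 'y': [1, 9]}; b = {'x': [3, 6, 767], 'y': [1, 9], 'z': [4, 9]}
`print(a)` → prints {'x': [3, 6, 767], 'y': [1, 9]}
`print(b)` → prints {'x': [3, 6, 767], 'y': [1, 9], 'z': [4, 9]}

Answer:
{'x': [3, 6, 767], 'y': [1, 9]}
{'x': [3, 6, 767], 'y': [1, 9], 'z': [4, 9]}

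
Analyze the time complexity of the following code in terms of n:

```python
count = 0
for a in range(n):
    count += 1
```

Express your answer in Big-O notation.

Each loop level contributes: n. Multiplying the contributions gives O(n).

Answer: O(n)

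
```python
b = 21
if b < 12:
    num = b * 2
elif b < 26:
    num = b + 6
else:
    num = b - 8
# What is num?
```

Trace:
`b = 21` → b = 21
`if b < 12: ...` → b < 12 is False, b < 26 is True → num = 27
So num = 27

Answer: 27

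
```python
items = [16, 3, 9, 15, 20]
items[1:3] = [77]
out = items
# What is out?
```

Trace:
`items = [16, 3, 9, 15, 20]` → items = [16, 3, 9, 15, 20]
`items[1:3] = [77]` → items = [16, 77, 15, 20]
`out = items` → out = [16, 77, 15, 20]
So out = [16, 77, 15, 20]

Answer: [16, 77, 15, 20]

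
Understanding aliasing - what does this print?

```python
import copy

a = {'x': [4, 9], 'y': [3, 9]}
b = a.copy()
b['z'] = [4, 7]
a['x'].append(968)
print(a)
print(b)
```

Key concept: shallow copy of dict with mutable values.
Step by step:
`a = {'x': [4, 9], 'y': [3, 9]}` → a = {'x': [4, 9], 'y': [3, 9]}
`b = a.copy()` → b = {'x': [4, 9], 'y': [3, 9]}
`b['z'] = [4, 7]` → b = {'x': [4, 9], 'y': [3, 9], 'z': [4, 7]}
`a['x'].append(968)` → a = {'x': [4, 9, 968], 'y': [3, 9]}; b = {'x': [4, 9, 968], 'y': [3, 9], 'z': [4, 7]}
`print(a)` → prints {'x': [4, 9, 968], 'y': [3, 9]}
`print(b)` → prints {'x': [4, 9, 968], 'y': [3, 9], 'z': [4, 7]}

Answer:
{'x': [4, 9, 968], 'y': [3, 9]}
{'x': [4, 9, 968], 'y': [3, 9], 'z': [4, 7]}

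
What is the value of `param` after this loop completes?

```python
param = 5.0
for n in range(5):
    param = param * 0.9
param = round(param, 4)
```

Exponential decay: 5.0 * 0.9^5
`param` takes the values: 5.0 → 4.5 → 4.05 → 3.645 → 3.2805 → 2.95245 → 2.9525

Answer: 2.9525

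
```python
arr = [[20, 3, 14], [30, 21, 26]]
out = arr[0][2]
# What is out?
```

Trace:
`arr = [[20, 3, 14], [30, 21, 26]]` → arr = [[20, 3, 14], [30, 21, 26]]
`out = arr[0][2]` → out = 14
So out = 14

Answer: 14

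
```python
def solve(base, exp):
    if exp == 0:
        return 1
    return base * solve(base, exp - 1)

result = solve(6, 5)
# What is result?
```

solve(6, 5) = 6 * 6 * 6 * 6 * 6 = 7776

Answer: 7776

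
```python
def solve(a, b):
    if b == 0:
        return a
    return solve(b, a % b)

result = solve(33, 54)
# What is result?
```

solve(33, 54) -> solve(54, 33) -> solve(33, 21) -> solve(21, 12) -> solve(12, 9) -> solve(9, 3) -> solve(3, 0) -> 3

Answer: 3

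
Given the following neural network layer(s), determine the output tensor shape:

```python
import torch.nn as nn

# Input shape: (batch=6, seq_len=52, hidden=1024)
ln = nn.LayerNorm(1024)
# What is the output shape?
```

Input: (6, 52, 1024) -> Output: (6, 52, 1024)

Answer: (6, 52, 1024)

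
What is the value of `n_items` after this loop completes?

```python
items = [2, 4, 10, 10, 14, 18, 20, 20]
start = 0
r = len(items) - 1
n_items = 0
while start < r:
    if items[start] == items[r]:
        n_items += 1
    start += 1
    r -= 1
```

Count matching pairs from ends
`n_items` takes the values: 0

Answer: 0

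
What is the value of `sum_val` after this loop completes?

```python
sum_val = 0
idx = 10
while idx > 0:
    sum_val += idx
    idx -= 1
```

Sum 10 down to 1
`sum_val` takes the values: 0 → 10 → 19 → 27 → 34 → 40 → 45 → 49 → 52 → 54 → 55

Answer: 55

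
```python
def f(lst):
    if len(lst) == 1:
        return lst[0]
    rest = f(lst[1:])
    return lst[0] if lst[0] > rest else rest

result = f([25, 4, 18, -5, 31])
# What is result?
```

Recursive max over [25, 4, 18, -5, 31] = 31

Answer: 31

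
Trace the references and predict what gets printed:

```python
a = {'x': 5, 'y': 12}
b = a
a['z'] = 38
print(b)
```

Key concept: dict aliasing.
Step by step:
`a = {'x': 5, 'y': 12}` → a = {'x': 5, 'y': 12}
`b = a` → b = {'x': 5, 'y': 12} (same object as a)
`a['z'] = 38` → a = {'x': 5, 'y': 12, 'z': 38} (same object as b); b = {'x': 5, 'y': 12, 'z': 38} (same object as a)
`print(b)` → prints {'x': 5, 'y': 12, 'z': 38}

Answer: {'x': 5, 'y': 12, 'z': 38}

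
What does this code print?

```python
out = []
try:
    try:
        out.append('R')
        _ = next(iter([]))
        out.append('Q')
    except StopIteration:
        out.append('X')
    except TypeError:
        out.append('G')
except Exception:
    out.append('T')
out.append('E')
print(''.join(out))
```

Execution trace: 'R' (inner try body) → 'X' (inner except StopIteration) → 'E' (after the try/except). Output: RXE

Answer: RXE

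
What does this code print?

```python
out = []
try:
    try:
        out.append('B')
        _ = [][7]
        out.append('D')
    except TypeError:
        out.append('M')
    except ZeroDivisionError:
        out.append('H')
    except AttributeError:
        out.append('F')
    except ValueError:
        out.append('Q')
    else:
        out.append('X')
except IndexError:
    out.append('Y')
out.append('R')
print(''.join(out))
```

Execution trace: 'B' (try body) → 'Y' (outer except IndexError) → 'R' (after the try/except). Output: BYR

Answer: BYR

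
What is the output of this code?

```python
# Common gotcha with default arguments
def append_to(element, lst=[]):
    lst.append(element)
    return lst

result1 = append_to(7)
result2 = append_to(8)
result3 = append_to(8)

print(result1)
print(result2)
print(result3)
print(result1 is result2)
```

Key concept: mutable default argument gotcha.
Step by step:
`result1 = append_to(7)` → result1 = [7]
`result2 = append_to(8)` → result1 = [7, 8] (same object as result2); result2 = [7, 8] (same object as result1)
`result3 = append_to(8)` → result1 = [7, 8, 8] (same object as result2, result3); result2 = [7, 8, 8] (same object as result1, result3); result3 = [7, 8, 8] (same object as result1, result2)
`print(result1)` → prints [7, 8, 8]
`print(result2)` → prints [7, 8, 8]
`print(result3)` → prints [7, 8, 8]
`print(result1 is result2)` → prints True

Answer:
[7, 8, 8]
[7, 8, 8]
[7, 8, 8]
True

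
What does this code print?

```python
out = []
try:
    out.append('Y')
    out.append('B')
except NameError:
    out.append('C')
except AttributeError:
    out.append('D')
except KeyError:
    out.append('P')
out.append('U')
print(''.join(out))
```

Execution trace: 'Y' (try body) → 'B' (try body, no exception) → 'U' (after the try/except). Output: YBU

Answer: YBU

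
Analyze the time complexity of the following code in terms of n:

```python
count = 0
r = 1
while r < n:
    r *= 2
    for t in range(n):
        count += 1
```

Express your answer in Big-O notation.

Each loop level contributes: log n × n. Multiplying the contributions gives O(n log n).

Answer: O(n log n)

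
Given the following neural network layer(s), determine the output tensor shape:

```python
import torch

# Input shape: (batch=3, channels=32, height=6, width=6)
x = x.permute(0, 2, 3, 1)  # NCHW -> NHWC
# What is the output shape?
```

Input: (3, 32, 6, 6) -> Output: (3, 6, 6, 32)

Answer: (3, 6, 6, 32)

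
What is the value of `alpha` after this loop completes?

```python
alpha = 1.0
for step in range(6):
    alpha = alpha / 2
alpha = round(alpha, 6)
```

Halving LR 6 times: 1 / 2^6
`alpha` takes the values: 1.0 → 0.5 → 0.25 → 0.125 → 0.0625 → 0.03125 → 0.015625

Answer: 0.015625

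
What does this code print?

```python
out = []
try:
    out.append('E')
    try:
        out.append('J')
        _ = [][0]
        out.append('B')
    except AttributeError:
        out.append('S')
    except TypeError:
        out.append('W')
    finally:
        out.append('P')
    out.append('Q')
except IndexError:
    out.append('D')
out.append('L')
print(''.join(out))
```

Execution trace: 'E' (try body) → 'J' (inner try body) → 'P' (inner finally) → 'D' (except IndexError) → 'L' (after the try/except). Output: EJPDL

Answer: EJPDL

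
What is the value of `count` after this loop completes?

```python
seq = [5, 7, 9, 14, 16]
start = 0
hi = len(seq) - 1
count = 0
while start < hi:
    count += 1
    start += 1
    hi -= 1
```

Iterations until pointers meet (list length 5)
`count` takes the values: 0 → 1 → 2

Answer: 2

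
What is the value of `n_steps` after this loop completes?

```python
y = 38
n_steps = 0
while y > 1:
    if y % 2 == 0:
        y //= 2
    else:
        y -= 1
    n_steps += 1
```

Steps to reduce 38 to 1
`n_steps` takes the values: 0 → 1 → 2 → 3 → 4 → 5 → 6 → 7

Answer: 7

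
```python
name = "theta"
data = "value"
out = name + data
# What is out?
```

Trace:
`name = "theta"` → name = 'theta'
`data = "value"` → data = 'value'
`out = name + data` → out = 'thetavalue'
So out = 'thetavalue'

Answer: 'thetavalue'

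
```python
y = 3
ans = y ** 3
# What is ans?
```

Trace:
`y = 3` → y = 3
`ans = y ** 3` → ans = 27
So ans = 27

Answer: 27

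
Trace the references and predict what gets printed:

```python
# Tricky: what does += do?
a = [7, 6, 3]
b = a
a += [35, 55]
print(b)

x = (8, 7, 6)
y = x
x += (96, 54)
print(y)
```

Key concept: += behavior differs for mutable vs immutable.
Step by step:
`a = [7, 6, 3]` → a = [7, 6, 3]
`b = a` → b = [7, 6, 3] (same object as a)
`a += [35, 55]` → a = [7, 6, 3, 35, 55] (same object as b); b = [7, 6, 3, 35, 55] (same object as a)
`print(b)` → prints [7, 6, 3, 35, 55]
`x = (8, 7, 6)` → x = (8, 7, 6)
`y = x` → y = (8, 7, 6)
`x += (96, 54)` → x = (8, 7, 6, 96, 54)
`print(y)` → prints (8, 7, 6)

Answer:
[7, 6, 3, 35, 55]
(8, 7, 6)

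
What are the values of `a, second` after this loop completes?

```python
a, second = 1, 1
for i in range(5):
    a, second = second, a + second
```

Fibonacci: after 5 iterations
`a, second` takes the values: (1, 1) → (1, 2) → (2, 3) → (3, 5) → (5, 8) → (8, 13)

Answer: 8, 13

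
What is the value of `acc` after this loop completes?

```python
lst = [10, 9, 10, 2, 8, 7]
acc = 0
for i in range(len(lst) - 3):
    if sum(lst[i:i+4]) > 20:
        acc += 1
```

Count windows with sum > 20
`acc` takes the values: 0 → 1 → 2 → 3

Answer: 3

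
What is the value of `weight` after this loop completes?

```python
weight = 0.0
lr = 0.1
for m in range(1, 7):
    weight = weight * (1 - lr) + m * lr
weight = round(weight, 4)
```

Moving average with lr=0.1
`weight` takes the values: 0.0 → 0.1 → 0.29 → 0.561 → 0.9049 → 1.31441 → 1.782969 → 1.783

Answer: 1.783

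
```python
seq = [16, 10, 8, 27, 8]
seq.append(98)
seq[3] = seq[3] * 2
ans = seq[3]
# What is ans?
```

Trace:
`seq = [16, 10, 8, 27, 8]` → seq = [16, 10, 8, 27, 8]
`seq.append(98)` → seq = [16, 10, 8, 27, 8, 98]
`seq[3] = seq[3] * 2` → seq = [16, 10, 8, 54, 8, 98]
`ans = seq[3]` → ans = 54
So ans = 54

Answer: 54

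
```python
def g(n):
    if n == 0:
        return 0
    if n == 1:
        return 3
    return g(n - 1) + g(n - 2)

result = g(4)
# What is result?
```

Build up from base cases: g(0)=0, g(1)=3, g(2)=3, g(3)=6, g(4)=9

Answer: 9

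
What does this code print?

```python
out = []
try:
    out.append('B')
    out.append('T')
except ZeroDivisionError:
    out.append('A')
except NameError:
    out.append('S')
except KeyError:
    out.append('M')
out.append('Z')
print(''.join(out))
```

Execution trace: 'B' (try body) → 'T' (try body, no exception) → 'Z' (after the try/except). Output: BTZ

Answer: BTZ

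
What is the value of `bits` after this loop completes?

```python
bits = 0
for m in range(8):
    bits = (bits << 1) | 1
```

Build 8 consecutive 1-bits: 0b11111111
`bits` takes the values: 0 → 1 → 3 → 7 → 15 → 31 → 63 → 127 → 255

Answer: 255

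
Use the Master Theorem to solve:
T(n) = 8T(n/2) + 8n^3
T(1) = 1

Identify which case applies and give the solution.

a=8, b=2, f(n)=8n^3. log_2(8) = 3. Since c=3 = 3, Case 2 applies: T(n) = Θ(n^log_b(a) · log n) = O(n^3 log n).

Answer: O(n^3 log n) - Case 2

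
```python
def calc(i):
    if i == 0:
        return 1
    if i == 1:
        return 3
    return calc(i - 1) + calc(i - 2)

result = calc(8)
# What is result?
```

Build up from base cases: calc(0)=1, calc(1)=3, calc(2)=4, calc(3)=7, calc(4)=11, calc(5)=18, calc(6)=29, ..., calc(8)=76

Answer: 76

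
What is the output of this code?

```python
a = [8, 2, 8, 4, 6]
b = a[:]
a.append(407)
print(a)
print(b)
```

Key concept: slice [:] creates copy.
Step by step:
`a = [8, 2, 8, 4, 6]` → a = [8, 2, 8, 4, 6]
`b = a[:]` → b = [8, 2, 8, 4, 6]
`a.append(407)` → a = [8, 2, 8, 4, 6, 407]
`print(a)` → prints [8, 2, 8, 4, 6, 407]
`print(b)` → prints [8, 2, 8, 4, 6]

Answer:
[8, 2, 8, 4, 6, 407]
[8, 2, 8, 4, 6]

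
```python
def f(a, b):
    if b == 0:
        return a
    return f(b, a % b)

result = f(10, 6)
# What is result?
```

f(10, 6) -> f(6, 4) -> f(4, 2) -> f(2, 0) -> 2

Answer: 2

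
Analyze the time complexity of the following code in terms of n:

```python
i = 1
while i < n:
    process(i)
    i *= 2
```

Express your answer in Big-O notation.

This is Logarithmic loop. Time complexity: O(log n).

Answer: O(log n)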